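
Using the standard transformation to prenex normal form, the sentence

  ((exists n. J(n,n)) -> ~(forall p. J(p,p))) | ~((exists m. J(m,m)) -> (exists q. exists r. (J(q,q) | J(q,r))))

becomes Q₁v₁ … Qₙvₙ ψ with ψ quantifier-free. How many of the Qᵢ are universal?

First replace A → B with ¬A ∨ B.
  ~(exists n. J(n,n)) | ~(forall p. J(p,p)) | ~(~(exists m. J(m,m)) | (exists q. exists r. (J(q,q) | J(q,r))))
Drive negations inward (¬∀x A ≡ ∃x ¬A, ¬∃x A ≡ ∀x ¬A, De Morgan for ∧/∨):
  (forall n. ~J(n,n)) | (exists p. ~J(p,p)) | (exists m. J(m,m)) & (forall q. forall r. (~J(q,q) & ~J(q,r)))
All bound variables are already distinct, so no renaming is needed.
Pull the quantifiers to the front (each side's bound variable is not free in the other side):
  forall n. exists p. exists m. forall q. forall r. (~J(n,n) | ~J(p,p) | J(m,m) & ~J(q,q) & ~J(q,r))
The prefix is forall n exists p exists m forall q forall r: 3 universal, 2 existential.

3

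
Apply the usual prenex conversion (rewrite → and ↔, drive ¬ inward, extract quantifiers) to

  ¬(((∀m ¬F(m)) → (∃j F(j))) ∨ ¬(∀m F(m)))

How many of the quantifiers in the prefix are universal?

Eliminate → and ↔ using ¬ and ∨.
  ¬(¬(∀m ¬F(m)) ∨ (∃j F(j)) ∨ ¬(∀m F(m)))
Push ¬ through the quantifiers and connectives to reach negation normal form:
  (∀m ¬F(m)) ∧ (∀j ¬F(j)) ∧ (∀m F(m))
Give each quantifier a distinct variable: m↦w1.
  (∀m ¬F(m)) ∧ (∀j ¬F(j)) ∧ (∀w1 F(w1))
Pull the quantifiers to the front (each side's bound variable is not free in the other side):
  ∀m ∀j ∀w1 (¬F(m) ∧ ¬F(j) ∧ F(w1))
The prefix is ∀m ∀j ∀w1: 3 universal, 0 existential.

3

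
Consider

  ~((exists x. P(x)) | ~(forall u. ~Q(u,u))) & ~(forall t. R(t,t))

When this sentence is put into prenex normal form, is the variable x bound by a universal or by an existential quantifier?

Drive negations inward (¬∀x A ≡ ∃x ¬A, ¬∃x A ≡ ∀x ¬A, De Morgan for ∧/∨):
  (forall x. ~P(x)) & (forall u. ~Q(u,u)) & (exists t. ~R(t,t))
All bound variables are already distinct, so no renaming is needed.
Pull the quantifiers to the front (each side's bound variable is not free in the other side):
  forall x. forall u. exists t. (~P(x) & ~Q(u,u) & ~R(t,t))
The quantifier exists x sits under an odd number of negations, so it flips to forall x.

universal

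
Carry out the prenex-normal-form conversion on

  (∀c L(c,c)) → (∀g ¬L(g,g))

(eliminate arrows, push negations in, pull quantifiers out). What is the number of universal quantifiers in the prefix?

Rewrite implications/biconditionals: A → B as ¬A ∨ B.
  ¬(∀c L(c,c)) ∨ (∀g ¬L(g,g))
Move each ¬ inward, flipping quantifiers it crosses:
  (∃c ¬L(c,c)) ∨ (∀g ¬L(g,g))
Pull the quantifiers to the front (each side's bound variable is not free in the other side):
  ∃c ∀g (¬L(c,c) ∨ ¬L(g,g))
The prefix is ∃c ∀g: 1 universal, 1 existential.

1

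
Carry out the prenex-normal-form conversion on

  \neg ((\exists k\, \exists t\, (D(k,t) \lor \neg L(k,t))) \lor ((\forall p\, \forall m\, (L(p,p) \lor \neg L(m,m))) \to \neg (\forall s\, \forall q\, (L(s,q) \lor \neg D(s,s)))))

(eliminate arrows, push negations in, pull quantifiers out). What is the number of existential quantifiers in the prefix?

Eliminate → and ↔ using ¬ and ∨.
  \neg ((\exists k\, \exists t\, (D(k,t) \lor \neg L(k,t))) \lor \neg (\forall p\, \forall m\, (L(p,p) \lor \neg L(m,m))) \lor \neg (\forall s\, \forall q\, (L(s,q) \lor \neg D(s,s))))
Drive negations inward (¬∀x A ≡ ∃x ¬A, ¬∃x A ≡ ∀x ¬A, De Morgan for ∧/∨):
  (\forall k\, \forall t\, (\neg D(k,t) \land L(k,t))) \land (\forall p\, \forall m\, (L(p,p) \lor \neg L(m,m))) \land (\forall s\, \forall q\, (L(s,q) \lor \neg D(s,s)))
Pull the quantifiers to the front (each side's bound variable is not free in the other side):
  \forall k\, \forall t\, \forall p\, \forall m\, \forall s\, \forall q\, (\neg D(k,t) \land L(k,t) \land (L(p,p) \lor \neg L(m,m)) \land (L(s,q) \lor \neg D(s,s)))
The prefix is \forall k \forall t \forall p \forall m \forall s \forall q: 6 universal, 0 existential.

0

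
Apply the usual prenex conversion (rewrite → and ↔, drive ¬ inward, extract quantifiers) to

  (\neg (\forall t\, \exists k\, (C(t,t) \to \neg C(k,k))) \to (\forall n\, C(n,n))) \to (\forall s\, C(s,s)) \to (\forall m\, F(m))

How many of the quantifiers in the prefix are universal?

2

Eliminate → and ↔ using ¬ and ∨.
  \neg (\neg \neg (\forall t\, \exists k\, (\neg C(t,t) \lor \neg C(k,k))) \lor (\forall n\, C(n,n))) \lor \neg (\forall s\, C(s,s)) \lor (\forall m\, F(m))
Push ¬ through the quantifiers and connectives to reach negation normal form:
  (\exists t\, \forall k\, (C(t,t) \land C(k,k))) \land (\exists n\, \neg C(n,n)) \lor (\exists s\, \neg C(s,s)) \lor (\forall m\, F(m))
All bound variables are already distinct, so no renaming is needed.
Extract every quantifier outward, since the variables are now distinct and don't occur free across branches:
  \exists t\, \forall k\, \exists n\, \exists s\, \forall m\, (C(t,t) \land C(k,k) \land \neg C(n,n) \lor \neg C(s,s) \lor F(m))
The prefix is \exists t \forall k \exists n \exists s \forall m: 2 universal, 3 existential.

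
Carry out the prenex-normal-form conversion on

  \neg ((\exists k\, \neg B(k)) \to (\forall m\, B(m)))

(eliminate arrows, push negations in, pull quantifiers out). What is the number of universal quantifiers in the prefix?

0

Eliminate → and ↔ using ¬ and ∨.
  \neg (\neg (\exists k\, \neg B(k)) \lor (\forall m\, B(m)))
Push ¬ through the quantifiers and connectives to reach negation normal form:
  (\exists k\, \neg B(k)) \land (\exists m\, \neg B(m))
Finally move all quantifiers to the prefix:
  \exists k\, \exists m\, (\neg B(k) \land \neg B(m))
The prefix is \exists k \exists m: 0 universal, 2 existential.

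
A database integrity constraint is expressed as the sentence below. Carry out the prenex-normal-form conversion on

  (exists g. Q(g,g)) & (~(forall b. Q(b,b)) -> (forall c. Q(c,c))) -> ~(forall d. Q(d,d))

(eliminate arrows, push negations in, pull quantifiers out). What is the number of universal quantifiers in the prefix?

1

Rewrite implications/biconditionals: A → B as ¬A ∨ B.
  ~((exists g. Q(g,g)) & (~~(forall b. Q(b,b)) | (forall c. Q(c,c)))) | ~(forall d. Q(d,d))
Drive negations inward (¬∀x A ≡ ∃x ¬A, ¬∃x A ≡ ∀x ¬A, De Morgan for ∧/∨):
  (forall g. ~Q(g,g)) | (exists b. ~Q(b,b)) & (exists c. ~Q(c,c)) | (exists d. ~Q(d,d))
Finally move all quantifiers to the prefix:
  forall g. exists b. exists c. exists d. (~Q(g,g) | ~Q(b,b) & ~Q(c,c) | ~Q(d,d))
The prefix is forall g exists b exists c exists d: 1 universal, 3 existential.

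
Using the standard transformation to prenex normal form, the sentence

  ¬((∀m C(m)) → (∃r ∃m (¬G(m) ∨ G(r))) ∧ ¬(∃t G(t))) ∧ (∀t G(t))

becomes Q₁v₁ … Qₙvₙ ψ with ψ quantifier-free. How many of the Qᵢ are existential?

First replace A → B with ¬A ∨ B.
  ¬(¬(∀m C(m)) ∨ (∃r ∃m (¬G(m) ∨ G(r))) ∧ ¬(∃t G(t))) ∧ (∀t G(t))
Move each ¬ inward, flipping quantifiers it crosses:
  (∀m C(m)) ∧ ((∀r ∀m (G(m) ∧ ¬G(r))) ∨ (∃t G(t))) ∧ (∀t G(t))
Rename bound variables to avoid capture: m↦w, t↦y.
  (∀m C(m)) ∧ ((∀r ∀w (G(w) ∧ ¬G(r))) ∨ (∃t G(t))) ∧ (∀y G(y))
Finally move all quantifiers to the prefix:
  ∀m ∀r ∀w ∃t ∀y (C(m) ∧ (G(w) ∧ ¬G(r) ∨ G(t)) ∧ G(y))
The prefix is ∀m ∀r ∀w ∃t ∀y: 4 universal, 1 existential.

1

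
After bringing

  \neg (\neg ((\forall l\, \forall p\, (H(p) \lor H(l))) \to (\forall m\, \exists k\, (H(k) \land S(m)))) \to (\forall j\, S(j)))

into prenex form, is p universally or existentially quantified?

universal

Eliminate → and ↔ using ¬ and ∨.
  \neg (\neg \neg (\neg (\forall l\, \forall p\, (H(p) \lor H(l))) \lor (\forall m\, \exists k\, (H(k) \land S(m)))) \lor (\forall j\, S(j)))
Move each ¬ inward, flipping quantifiers it crosses:
  (\forall l\, \forall p\, (H(p) \lor H(l))) \land (\exists m\, \forall k\, (\neg H(k) \lor \neg S(m))) \land (\exists j\, \neg S(j))
All bound variables are already distinct, so no renaming is needed.
Extract every quantifier outward, since the variables are now distinct and don't occur free across branches:
  \forall l\, \forall p\, \exists m\, \forall k\, \exists j\, ((H(p) \lor H(l)) \land (\neg H(k) \lor \neg S(m)) \land \neg S(j))
The quantifier \forall p sits under an even number of negations (counting the antecedent side of each →), so it remains universal.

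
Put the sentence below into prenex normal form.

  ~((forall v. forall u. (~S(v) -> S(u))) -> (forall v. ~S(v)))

First replace A → B with ¬A ∨ B.
  ~(~(forall v. forall u. (~~S(v) | S(u))) | (forall v. ~S(v)))
Push ¬ through the quantifiers and connectives to reach negation normal form:
  (forall v. forall u. (S(v) | S(u))) & (exists v. S(v))
Rename bound variables to avoid capture: v↦s.
  (forall v. forall u. (S(v) | S(u))) & (exists s. S(s))
Pull the quantifiers to the front (each side's bound variable is not free in the other side):
  forall v. forall u. exists s. ((S(v) | S(u)) & S(s))

forall v. forall u. exists s. ((S(v) | S(u)) & S(s))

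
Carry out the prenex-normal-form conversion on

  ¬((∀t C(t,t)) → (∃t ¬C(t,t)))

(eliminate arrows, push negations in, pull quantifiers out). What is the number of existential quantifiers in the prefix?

0

Eliminate → and ↔ using ¬ and ∨.
  ¬(¬(∀t C(t,t)) ∨ (∃t ¬C(t,t)))
Move each ¬ inward, flipping quantifiers it crosses:
  (∀t C(t,t)) ∧ (∀t C(t,t))
Standardize variables apart so no two quantifiers bind the same name: t↦y1.
  (∀t C(t,t)) ∧ (∀y1 C(y1,y1))
Extract every quantifier outward, since the variables are now distinct and don't occur free across branches:
  ∀t ∀y1 (C(t,t) ∧ C(y1,y1))
The prefix is ∀t ∀y1: 2 universal, 0 existential.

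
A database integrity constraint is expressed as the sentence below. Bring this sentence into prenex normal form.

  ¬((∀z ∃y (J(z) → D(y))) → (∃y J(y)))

Rewrite implications/biconditionals: A → B as ¬A ∨ B.
  ¬(¬(∀z ∃y (¬J(z) ∨ D(y))) ∨ (∃y J(y)))
Drive negations inward (¬∀x A ≡ ∃x ¬A, ¬∃x A ≡ ∀x ¬A, De Morgan for ∧/∨):
  (∀z ∃y (¬J(z) ∨ D(y))) ∧ (∀y ¬J(y))
Give each quantifier a distinct variable: y↦v.
  (∀z ∃y (¬J(z) ∨ D(y))) ∧ (∀v ¬J(v))
Extract every quantifier outward, since the variables are now distinct and don't occur free across branches:
  ∀z ∃y ∀v ((¬J(z) ∨ D(y)) ∧ ¬J(v))

∀z ∃y ∀v ((¬J(z) ∨ D(y)) ∧ ¬J(v))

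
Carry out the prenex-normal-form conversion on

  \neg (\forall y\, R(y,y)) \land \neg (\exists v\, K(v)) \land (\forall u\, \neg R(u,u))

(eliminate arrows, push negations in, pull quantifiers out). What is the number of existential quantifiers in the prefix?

1

Drive negations inward (¬∀x A ≡ ∃x ¬A, ¬∃x A ≡ ∀x ¬A, De Morgan for ∧/∨):
  (\exists y\, \neg R(y,y)) \land (\forall v\, \neg K(v)) \land (\forall u\, \neg R(u,u))
Finally move all quantifiers to the prefix:
  \exists y\, \forall v\, \forall u\, (\neg R(y,y) \land \neg K(v) \land \neg R(u,u))
The prefix is \exists y \forall v \forall u: 2 universal, 1 existential.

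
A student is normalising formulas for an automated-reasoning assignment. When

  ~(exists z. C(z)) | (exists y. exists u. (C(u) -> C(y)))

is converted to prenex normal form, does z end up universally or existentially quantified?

universal

Eliminate → and ↔ using ¬ and ∨.
  ~(exists z. C(z)) | (exists y. exists u. (~C(u) | C(y)))
Drive negations inward (¬∀x A ≡ ∃x ¬A, ¬∃x A ≡ ∀x ¬A, De Morgan for ∧/∨):
  (forall z. ~C(z)) | (exists y. exists u. (~C(u) | C(y)))
All bound variables are already distinct, so no renaming is needed.
Pull the quantifiers to the front (each side's bound variable is not free in the other side):
  forall z. exists y. exists u. (~C(z) | ~C(u) | C(y))
The quantifier exists z sits under an odd number of negations (counting the antecedent side of each →), so it flips to forall z.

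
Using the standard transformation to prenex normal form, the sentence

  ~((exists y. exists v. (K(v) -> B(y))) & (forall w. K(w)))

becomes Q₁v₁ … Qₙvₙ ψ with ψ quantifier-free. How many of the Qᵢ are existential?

1

First replace A → B with ¬A ∨ B.
  ~((exists y. exists v. (~K(v) | B(y))) & (forall w. K(w)))
Drive negations inward (¬∀x A ≡ ∃x ¬A, ¬∃x A ≡ ∀x ¬A, De Morgan for ∧/∨):
  (forall y. forall v. (K(v) & ~B(y))) | (exists w. ~K(w))
Finally move all quantifiers to the prefix:
  forall y. forall v. exists w. (K(v) & ~B(y) | ~K(w))
The prefix is forall y forall v exists w: 2 universal, 1 existential.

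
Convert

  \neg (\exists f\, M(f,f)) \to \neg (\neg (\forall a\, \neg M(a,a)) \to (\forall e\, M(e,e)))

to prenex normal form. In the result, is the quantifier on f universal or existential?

existential

Rewrite implications/biconditionals: A → B as ¬A ∨ B.
  \neg \neg (\exists f\, M(f,f)) \lor \neg (\neg \neg (\forall a\, \neg M(a,a)) \lor (\forall e\, M(e,e)))
Move each ¬ inward, flipping quantifiers it crosses:
  (\exists f\, M(f,f)) \lor (\exists a\, M(a,a)) \land (\exists e\, \neg M(e,e))
Pull the quantifiers to the front (each side's bound variable is not free in the other side):
  \exists f\, \exists a\, \exists e\, (M(f,f) \lor M(a,a) \land \neg M(e,e))
The quantifier \exists f sits under an even number of negations (counting the antecedent side of each →), so it remains existential.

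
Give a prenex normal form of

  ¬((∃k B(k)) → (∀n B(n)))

∃k ∃n (B(k) ∧ ¬B(n))

Rewrite implications/biconditionals: A → B as ¬A ∨ B.
  ¬(¬(∃k B(k)) ∨ (∀n B(n)))
Drive negations inward (¬∀x A ≡ ∃x ¬A, ¬∃x A ≡ ∀x ¬A, De Morgan for ∧/∨):
  (∃k B(k)) ∧ (∃n ¬B(n))
Finally move all quantifiers to the prefix:
  ∃k ∃n (B(k) ∧ ¬B(n))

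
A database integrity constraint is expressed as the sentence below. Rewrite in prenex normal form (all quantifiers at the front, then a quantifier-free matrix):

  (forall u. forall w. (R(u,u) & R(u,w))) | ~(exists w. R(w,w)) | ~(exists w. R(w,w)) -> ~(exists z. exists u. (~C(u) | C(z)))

exists u. exists w. exists y1. exists s. forall z. forall a. ((~R(u,u) | ~R(u,w)) & R(y1,y1) & R(s,s) | C(a) & ~C(z))

First replace A → B with ¬A ∨ B.
  ~((forall u. forall w. (R(u,u) & R(u,w))) | ~(exists w. R(w,w)) | ~(exists w. R(w,w))) | ~(exists z. exists u. (~C(u) | C(z)))
Push ¬ through the quantifiers and connectives to reach negation normal form:
  (exists u. exists w. (~R(u,u) | ~R(u,w))) & (exists w. R(w,w)) & (exists w. R(w,w)) | (forall z. forall u. (C(u) & ~C(z)))
Rename bound variables to avoid capture: w↦y1, w↦s, u↦a.
  (exists u. exists w. (~R(u,u) | ~R(u,w))) & (exists y1. R(y1,y1)) & (exists s. R(s,s)) | (forall z. forall a. (C(a) & ~C(z)))
Extract every quantifier outward, since the variables are now distinct and don't occur free across branches:
  exists u. exists w. exists y1. exists s. forall z. forall a. ((~R(u,u) | ~R(u,w)) & R(y1,y1) & R(s,s) | C(a) & ~C(z))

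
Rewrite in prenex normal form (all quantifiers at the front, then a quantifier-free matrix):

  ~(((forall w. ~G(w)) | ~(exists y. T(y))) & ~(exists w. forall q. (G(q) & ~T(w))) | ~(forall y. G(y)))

Push ¬ through the quantifiers and connectives to reach negation normal form:
  ((exists w. G(w)) & (exists y. T(y)) | (exists w. forall q. (G(q) & ~T(w)))) & (forall y. G(y))
Standardize variables apart so no two quantifiers bind the same name: w↦b, y↦t.
  ((exists w. G(w)) & (exists y. T(y)) | (exists b. forall q. (G(q) & ~T(b)))) & (forall t. G(t))
Extract every quantifier outward, since the variables are now distinct and don't occur free across branches:
  exists w. exists y. exists b. forall q. forall t. ((G(w) & T(y) | G(q) & ~T(b)) & G(t))

exists w. exists y. exists b. forall q. forall t. ((G(w) & T(y) | G(q) & ~T(b)) & G(t))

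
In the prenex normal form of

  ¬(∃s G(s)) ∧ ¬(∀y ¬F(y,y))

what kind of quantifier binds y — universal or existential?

existential

Move each ¬ inward, flipping quantifiers it crosses:
  (∀s ¬G(s)) ∧ (∃y F(y,y))
Pull the quantifiers to the front (each side's bound variable is not free in the other side):
  ∀s ∃y (¬G(s) ∧ F(y,y))
The quantifier ∀y sits under an odd number of negations, so it flips to ∃y.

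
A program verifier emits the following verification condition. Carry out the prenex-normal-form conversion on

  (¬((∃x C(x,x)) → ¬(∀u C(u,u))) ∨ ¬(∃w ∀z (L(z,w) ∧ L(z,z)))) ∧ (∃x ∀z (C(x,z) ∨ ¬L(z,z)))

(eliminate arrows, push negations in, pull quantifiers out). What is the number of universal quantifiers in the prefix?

3

First replace A → B with ¬A ∨ B.
  (¬(¬(∃x C(x,x)) ∨ ¬(∀u C(u,u))) ∨ ¬(∃w ∀z (L(z,w) ∧ L(z,z)))) ∧ (∃x ∀z (C(x,z) ∨ ¬L(z,z)))
Move each ¬ inward, flipping quantifiers it crosses:
  ((∃x C(x,x)) ∧ (∀u C(u,u)) ∨ (∀w ∃z (¬L(z,w) ∨ ¬L(z,z)))) ∧ (∃x ∀z (C(x,z) ∨ ¬L(z,z)))
Give each quantifier a distinct variable: x↦u1, z↦v1.
  ((∃x C(x,x)) ∧ (∀u C(u,u)) ∨ (∀w ∃z (¬L(z,w) ∨ ¬L(z,z)))) ∧ (∃u1 ∀v1 (C(u1,v1) ∨ ¬L(v1,v1)))
Pull the quantifiers to the front (each side's bound variable is not free in the other side):
  ∃x ∀u ∀w ∃z ∃u1 ∀v1 ((C(x,x) ∧ C(u,u) ∨ ¬L(z,w) ∨ ¬L(z,z)) ∧ (C(u1,v1) ∨ ¬L(v1,v1)))
The prefix is ∃x ∀u ∀w ∃z ∃u1 ∀v1: 3 universal, 3 existential.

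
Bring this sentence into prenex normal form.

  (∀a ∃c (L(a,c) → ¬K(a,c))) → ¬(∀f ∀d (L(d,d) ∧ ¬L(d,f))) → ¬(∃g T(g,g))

First replace A → B with ¬A ∨ B.
  ¬(∀a ∃c (¬L(a,c) ∨ ¬K(a,c))) ∨ ¬¬(∀f ∀d (L(d,d) ∧ ¬L(d,f))) ∨ ¬(∃g T(g,g))
Drive negations inward (¬∀x A ≡ ∃x ¬A, ¬∃x A ≡ ∀x ¬A, De Morgan for ∧/∨):
  (∃a ∀c (L(a,c) ∧ K(a,c))) ∨ (∀f ∀d (L(d,d) ∧ ¬L(d,f))) ∨ (∀g ¬T(g,g))
All bound variables are already distinct, so no renaming is needed.
Pull the quantifiers to the front (each side's bound variable is not free in the other side):
  ∃a ∀c ∀f ∀d ∀g (L(a,c) ∧ K(a,c) ∨ L(d,d) ∧ ¬L(d,f) ∨ ¬T(g,g))

∃a ∀c ∀f ∀d ∀g (L(a,c) ∧ K(a,c) ∨ L(d,d) ∧ ¬L(d,f) ∨ ¬T(g,g))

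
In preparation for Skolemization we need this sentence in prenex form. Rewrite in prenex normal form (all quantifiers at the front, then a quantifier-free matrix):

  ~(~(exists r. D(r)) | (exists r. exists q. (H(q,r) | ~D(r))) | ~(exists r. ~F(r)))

Move each ¬ inward, flipping quantifiers it crosses:
  (exists r. D(r)) & (forall r. forall q. (~H(q,r) & D(r))) & (exists r. ~F(r))
Rename bound variables to avoid capture: r↦z, r↦w1.
  (exists r. D(r)) & (forall z. forall q. (~H(q,z) & D(z))) & (exists w1. ~F(w1))
Finally move all quantifiers to the prefix:
  exists r. forall z. forall q. exists w1. (D(r) & ~H(q,z) & D(z) & ~F(w1))

exists r. forall z. forall q. exists w1. (D(r) & ~H(q,z) & D(z) & ~F(w1))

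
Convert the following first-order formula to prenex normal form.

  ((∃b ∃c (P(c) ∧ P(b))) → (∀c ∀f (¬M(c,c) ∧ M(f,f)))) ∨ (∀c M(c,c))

∀b ∀c ∀z ∀f ∀x1 (¬P(c) ∨ ¬P(b) ∨ ¬M(z,z) ∧ M(f,f) ∨ M(x1,x1))

Eliminate → and ↔ using ¬ and ∨.
  ¬(∃b ∃c (P(c) ∧ P(b))) ∨ (∀c ∀f (¬M(c,c) ∧ M(f,f))) ∨ (∀c M(c,c))
Push ¬ through the quantifiers and connectives to reach negation normal form:
  (∀b ∀c (¬P(c) ∨ ¬P(b))) ∨ (∀c ∀f (¬M(c,c) ∧ M(f,f))) ∨ (∀c M(c,c))
Standardize variables apart so no two quantifiers bind the same name: c↦z, c↦x1.
  (∀b ∀c (¬P(c) ∨ ¬P(b))) ∨ (∀z ∀f (¬M(z,z) ∧ M(f,f))) ∨ (∀x1 M(x1,x1))
Finally move all quantifiers to the prefix:
  ∀b ∀c ∀z ∀f ∀x1 (¬P(c) ∨ ¬P(b) ∨ ¬M(z,z) ∧ M(f,f) ∨ M(x1,x1))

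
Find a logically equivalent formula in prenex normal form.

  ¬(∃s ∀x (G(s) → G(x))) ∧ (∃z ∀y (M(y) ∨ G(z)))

∀s ∃x ∃z ∀y (G(s) ∧ ¬G(x) ∧ (M(y) ∨ G(z)))

Eliminate → and ↔ using ¬ and ∨.
  ¬(∃s ∀x (¬G(s) ∨ G(x))) ∧ (∃z ∀y (M(y) ∨ G(z)))
Drive negations inward (¬∀x A ≡ ∃x ¬A, ¬∃x A ≡ ∀x ¬A, De Morgan for ∧/∨):
  (∀s ∃x (G(s) ∧ ¬G(x))) ∧ (∃z ∀y (M(y) ∨ G(z)))
All bound variables are already distinct, so no renaming is needed.
Finally move all quantifiers to the prefix:
  ∀s ∃x ∃z ∀y (G(s) ∧ ¬G(x) ∧ (M(y) ∨ G(z)))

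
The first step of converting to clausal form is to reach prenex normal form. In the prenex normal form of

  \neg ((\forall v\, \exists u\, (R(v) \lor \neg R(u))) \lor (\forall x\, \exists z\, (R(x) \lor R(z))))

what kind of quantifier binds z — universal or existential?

universal

Move each ¬ inward, flipping quantifiers it crosses:
  (\exists v\, \forall u\, (\neg R(v) \land R(u))) \land (\exists x\, \forall z\, (\neg R(x) \land \neg R(z)))
All bound variables are already distinct, so no renaming is needed.
Pull the quantifiers to the front (each side's bound variable is not free in the other side):
  \exists v\, \forall u\, \exists x\, \forall z\, (\neg R(v) \land R(u) \land \neg R(x) \land \neg R(z))
The quantifier \exists z sits under an odd number of negations, so it flips to \forall z.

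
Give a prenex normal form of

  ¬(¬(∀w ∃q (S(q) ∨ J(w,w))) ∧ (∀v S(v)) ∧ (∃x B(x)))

Push ¬ through the quantifiers and connectives to reach negation normal form:
  (∀w ∃q (S(q) ∨ J(w,w))) ∨ (∃v ¬S(v)) ∨ (∀x ¬B(x))
Finally move all quantifiers to the prefix:
  ∀w ∃q ∃v ∀x (S(q) ∨ J(w,w) ∨ ¬S(v) ∨ ¬B(x))

∀w ∃q ∃v ∀x (S(q) ∨ J(w,w) ∨ ¬S(v) ∨ ¬B(x))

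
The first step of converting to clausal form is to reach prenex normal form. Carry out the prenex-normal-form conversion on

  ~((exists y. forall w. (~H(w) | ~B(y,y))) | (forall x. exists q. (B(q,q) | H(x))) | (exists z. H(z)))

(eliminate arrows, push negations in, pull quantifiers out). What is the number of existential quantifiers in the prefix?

Move each ¬ inward, flipping quantifiers it crosses:
  (forall y. exists w. (H(w) & B(y,y))) & (exists x. forall q. (~B(q,q) & ~H(x))) & (forall z. ~H(z))
Finally move all quantifiers to the prefix:
  forall y. exists w. exists x. forall q. forall z. (H(w) & B(y,y) & ~B(q,q) & ~H(x) & ~H(z))
The prefix is forall y exists w exists x forall q forall z: 3 universal, 2 existential.

2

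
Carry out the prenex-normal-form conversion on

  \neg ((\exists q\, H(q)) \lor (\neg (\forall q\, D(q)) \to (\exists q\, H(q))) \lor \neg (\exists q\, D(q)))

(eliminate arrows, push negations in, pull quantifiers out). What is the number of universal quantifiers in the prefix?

Eliminate → and ↔ using ¬ and ∨.
  \neg ((\exists q\, H(q)) \lor \neg \neg (\forall q\, D(q)) \lor (\exists q\, H(q)) \lor \neg (\exists q\, D(q)))
Drive negations inward (¬∀x A ≡ ∃x ¬A, ¬∃x A ≡ ∀x ¬A, De Morgan for ∧/∨):
  (\forall q\, \neg H(q)) \land (\exists q\, \neg D(q)) \land (\forall q\, \neg H(q)) \land (\exists q\, D(q))
Give each quantifier a distinct variable: q↦s, q↦y, q↦w1.
  (\forall q\, \neg H(q)) \land (\exists s\, \neg D(s)) \land (\forall y\, \neg H(y)) \land (\exists w1\, D(w1))
Finally move all quantifiers to the prefix:
  \forall q\, \exists s\, \forall y\, \exists w1\, (\neg H(q) \land \neg D(s) \land \neg H(y) \land D(w1))
The prefix is \forall q \exists s \forall y \exists w1: 2 universal, 2 existential.

2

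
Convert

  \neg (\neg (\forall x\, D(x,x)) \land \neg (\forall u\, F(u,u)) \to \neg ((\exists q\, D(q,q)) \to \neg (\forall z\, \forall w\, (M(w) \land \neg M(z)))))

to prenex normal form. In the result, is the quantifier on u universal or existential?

existential

First replace A → B with ¬A ∨ B.
  \neg (\neg (\neg (\forall x\, D(x,x)) \land \neg (\forall u\, F(u,u))) \lor \neg (\neg (\exists q\, D(q,q)) \lor \neg (\forall z\, \forall w\, (M(w) \land \neg M(z)))))
Drive negations inward (¬∀x A ≡ ∃x ¬A, ¬∃x A ≡ ∀x ¬A, De Morgan for ∧/∨):
  (\exists x\, \neg D(x,x)) \land (\exists u\, \neg F(u,u)) \land ((\forall q\, \neg D(q,q)) \lor (\exists z\, \exists w\, (\neg M(w) \lor M(z))))
Finally move all quantifiers to the prefix:
  \exists x\, \exists u\, \forall q\, \exists z\, \exists w\, (\neg D(x,x) \land \neg F(u,u) \land (\neg D(q,q) \lor \neg M(w) \lor M(z)))
The quantifier \forall u sits under an odd number of negations (counting the antecedent side of each →), so it flips to \exists u.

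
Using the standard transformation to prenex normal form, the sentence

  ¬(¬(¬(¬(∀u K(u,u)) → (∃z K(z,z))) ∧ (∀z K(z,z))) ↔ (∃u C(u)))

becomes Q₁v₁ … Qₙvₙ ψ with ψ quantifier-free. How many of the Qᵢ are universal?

Rewrite implications/biconditionals: A → B as ¬A ∨ B; A ↔ B as (¬A ∨ B) ∧ (¬B ∨ A).
  ¬((¬¬(¬(¬¬(∀u K(u,u)) ∨ (∃z K(z,z))) ∧ (∀z K(z,z))) ∨ (∃u C(u))) ∧ (¬(∃u C(u)) ∨ ¬(¬(¬¬(∀u K(u,u)) ∨ (∃z K(z,z))) ∧ (∀z K(z,z)))))
Move each ¬ inward, flipping quantifiers it crosses:
  ((∀u K(u,u)) ∨ (∃z K(z,z)) ∨ (∃z ¬K(z,z))) ∧ (∀u ¬C(u)) ∨ (∃u C(u)) ∧ (∃u ¬K(u,u)) ∧ (∀z ¬K(z,z)) ∧ (∀z K(z,z))
Give each quantifier a distinct variable: z↦t, u↦u1, u↦b, u↦w1, z↦p, z↦y1.
  ((∀u K(u,u)) ∨ (∃z K(z,z)) ∨ (∃t ¬K(t,t))) ∧ (∀u1 ¬C(u1)) ∨ (∃b C(b)) ∧ (∃w1 ¬K(w1,w1)) ∧ (∀p ¬K(p,p)) ∧ (∀y1 K(y1,y1))
Pull the quantifiers to the front (each side's bound variable is not free in the other side):
  ∀u ∃z ∃t ∀u1 ∃b ∃w1 ∀p ∀y1 ((K(u,u) ∨ K(z,z) ∨ ¬K(t,t)) ∧ ¬C(u1) ∨ C(b) ∧ ¬K(w1,w1) ∧ ¬K(p,p) ∧ K(y1,y1))
The prefix is ∀u ∃z ∃t ∀u1 ∃b ∃w1 ∀p ∀y1: 4 universal, 4 existential.

4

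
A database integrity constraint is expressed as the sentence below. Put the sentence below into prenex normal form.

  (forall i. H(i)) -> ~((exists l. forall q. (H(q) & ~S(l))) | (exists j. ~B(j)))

exists i. forall l. exists q. forall j. (~H(i) | (~H(q) | S(l)) & B(j))

Eliminate → and ↔ using ¬ and ∨.
  ~(forall i. H(i)) | ~((exists l. forall q. (H(q) & ~S(l))) | (exists j. ~B(j)))
Drive negations inward (¬∀x A ≡ ∃x ¬A, ¬∃x A ≡ ∀x ¬A, De Morgan for ∧/∨):
  (exists i. ~H(i)) | (forall l. exists q. (~H(q) | S(l))) & (forall j. B(j))
All bound variables are already distinct, so no renaming is needed.
Finally move all quantifiers to the prefix:
  exists i. forall l. exists q. forall j. (~H(i) | (~H(q) | S(l)) & B(j))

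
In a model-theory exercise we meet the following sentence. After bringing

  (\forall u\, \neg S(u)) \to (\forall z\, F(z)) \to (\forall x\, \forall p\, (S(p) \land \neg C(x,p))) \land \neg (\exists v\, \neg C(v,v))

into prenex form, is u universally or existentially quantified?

existential

Eliminate → and ↔ using ¬ and ∨.
  \neg (\forall u\, \neg S(u)) \lor \neg (\forall z\, F(z)) \lor (\forall x\, \forall p\, (S(p) \land \neg C(x,p))) \land \neg (\exists v\, \neg C(v,v))
Push ¬ through the quantifiers and connectives to reach negation normal form:
  (\exists u\, S(u)) \lor (\exists z\, \neg F(z)) \lor (\forall x\, \forall p\, (S(p) \land \neg C(x,p))) \land (\forall v\, C(v,v))
All bound variables are already distinct, so no renaming is needed.
Pull the quantifiers to the front (each side's bound variable is not free in the other side):
  \exists u\, \exists z\, \forall x\, \forall p\, \forall v\, (S(u) \lor \neg F(z) \lor S(p) \land \neg C(x,p) \land C(v,v))
The quantifier \forall u sits under an odd number of negations (counting the antecedent side of each →), so it flips to \exists u.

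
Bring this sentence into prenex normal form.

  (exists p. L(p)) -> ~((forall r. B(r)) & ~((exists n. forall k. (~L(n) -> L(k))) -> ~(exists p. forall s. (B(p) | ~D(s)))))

forall p. exists r. forall n. exists k. forall x. exists s. (~L(p) | ~B(r) | ~L(n) & ~L(k) | ~B(x) & D(s))

First replace A → B with ¬A ∨ B.
  ~(exists p. L(p)) | ~((forall r. B(r)) & ~(~(exists n. forall k. (~~L(n) | L(k))) | ~(exists p. forall s. (B(p) | ~D(s)))))
Push ¬ through the quantifiers and connectives to reach negation normal form:
  (forall p. ~L(p)) | (exists r. ~B(r)) | (forall n. exists k. (~L(n) & ~L(k))) | (forall p. exists s. (~B(p) & D(s)))
Standardize variables apart so no two quantifiers bind the same name: p↦x.
  (forall p. ~L(p)) | (exists r. ~B(r)) | (forall n. exists k. (~L(n) & ~L(k))) | (forall x. exists s. (~B(x) & D(s)))
Pull the quantifiers to the front (each side's bound variable is not free in the other side):
  forall p. exists r. forall n. exists k. forall x. exists s. (~L(p) | ~B(r) | ~L(n) & ~L(k) | ~B(x) & D(s))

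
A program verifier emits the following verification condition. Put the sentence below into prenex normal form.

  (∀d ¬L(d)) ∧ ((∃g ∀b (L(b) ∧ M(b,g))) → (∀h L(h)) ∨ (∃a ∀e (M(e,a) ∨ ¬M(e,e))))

∀d ∀g ∃b ∀h ∃a ∀e (¬L(d) ∧ (¬L(b) ∨ ¬M(b,g) ∨ L(h) ∨ M(e,a) ∨ ¬M(e,e)))

Eliminate → and ↔ using ¬ and ∨.
  (∀d ¬L(d)) ∧ (¬(∃g ∀b (L(b) ∧ M(b,g))) ∨ (∀h L(h)) ∨ (∃a ∀e (M(e,a) ∨ ¬M(e,e))))
Push ¬ through the quantifiers and connectives to reach negation normal form:
  (∀d ¬L(d)) ∧ ((∀g ∃b (¬L(b) ∨ ¬M(b,g))) ∨ (∀h L(h)) ∨ (∃a ∀e (M(e,a) ∨ ¬M(e,e))))
All bound variables are already distinct, so no renaming is needed.
Extract every quantifier outward, since the variables are now distinct and don't occur free across branches:
  ∀d ∀g ∃b ∀h ∃a ∀e (¬L(d) ∧ (¬L(b) ∨ ¬M(b,g) ∨ L(h) ∨ M(e,a) ∨ ¬M(e,e)))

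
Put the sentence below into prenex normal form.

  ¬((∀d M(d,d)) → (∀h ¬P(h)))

∀d ∃h (M(d,d) ∧ P(h))

First replace A → B with ¬A ∨ B.
  ¬(¬(∀d M(d,d)) ∨ (∀h ¬P(h)))
Push ¬ through the quantifiers and connectives to reach negation normal form:
  (∀d M(d,d)) ∧ (∃h P(h))
All bound variables are already distinct, so no renaming is needed.
Pull the quantifiers to the front (each side's bound variable is not free in the other side):
  ∀d ∃h (M(d,d) ∧ P(h))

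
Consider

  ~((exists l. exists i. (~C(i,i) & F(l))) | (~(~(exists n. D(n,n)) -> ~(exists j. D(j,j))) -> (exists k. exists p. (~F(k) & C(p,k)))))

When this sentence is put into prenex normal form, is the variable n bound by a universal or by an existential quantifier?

universal

Rewrite implications/biconditionals: A → B as ¬A ∨ B.
  ~((exists l. exists i. (~C(i,i) & F(l))) | ~~(~~(exists n. D(n,n)) | ~(exists j. D(j,j))) | (exists k. exists p. (~F(k) & C(p,k))))
Drive negations inward (¬∀x A ≡ ∃x ¬A, ¬∃x A ≡ ∀x ¬A, De Morgan for ∧/∨):
  (forall l. forall i. (C(i,i) | ~F(l))) & (forall n. ~D(n,n)) & (exists j. D(j,j)) & (forall k. forall p. (F(k) | ~C(p,k)))
Extract every quantifier outward, since the variables are now distinct and don't occur free across branches:
  forall l. forall i. forall n. exists j. forall k. forall p. ((C(i,i) | ~F(l)) & ~D(n,n) & D(j,j) & (F(k) | ~C(p,k)))
The quantifier exists n sits under an odd number of negations (counting the antecedent side of each →), so it flips to forall n.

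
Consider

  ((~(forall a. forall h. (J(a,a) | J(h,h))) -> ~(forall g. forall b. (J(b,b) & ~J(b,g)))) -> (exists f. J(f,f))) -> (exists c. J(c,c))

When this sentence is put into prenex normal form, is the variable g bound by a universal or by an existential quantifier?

First replace A → B with ¬A ∨ B.
  ~(~(~~(forall a. forall h. (J(a,a) | J(h,h))) | ~(forall g. forall b. (J(b,b) & ~J(b,g)))) | (exists f. J(f,f))) | (exists c. J(c,c))
Push ¬ through the quantifiers and connectives to reach negation normal form:
  ((forall a. forall h. (J(a,a) | J(h,h))) | (exists g. exists b. (~J(b,b) | J(b,g)))) & (forall f. ~J(f,f)) | (exists c. J(c,c))
All bound variables are already distinct, so no renaming is needed.
Finally move all quantifiers to the prefix:
  forall a. forall h. exists g. exists b. forall f. exists c. ((J(a,a) | J(h,h) | ~J(b,b) | J(b,g)) & ~J(f,f) | J(c,c))
The quantifier forall g sits under an odd number of negations (counting the antecedent side of each →), so it flips to exists g.

existential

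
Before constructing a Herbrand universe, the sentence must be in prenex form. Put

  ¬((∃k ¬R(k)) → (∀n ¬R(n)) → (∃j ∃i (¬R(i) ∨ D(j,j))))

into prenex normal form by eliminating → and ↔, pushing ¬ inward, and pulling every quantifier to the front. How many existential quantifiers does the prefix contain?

Rewrite implications/biconditionals: A → B as ¬A ∨ B.
  ¬(¬(∃k ¬R(k)) ∨ ¬(∀n ¬R(n)) ∨ (∃j ∃i (¬R(i) ∨ D(j,j))))
Drive negations inward (¬∀x A ≡ ∃x ¬A, ¬∃x A ≡ ∀x ¬A, De Morgan for ∧/∨):
  (∃k ¬R(k)) ∧ (∀n ¬R(n)) ∧ (∀j ∀i (R(i) ∧ ¬D(j,j)))
All bound variables are already distinct, so no renaming is needed.
Finally move all quantifiers to the prefix:
  ∃k ∀n ∀j ∀i (¬R(k) ∧ ¬R(n) ∧ R(i) ∧ ¬D(j,j))
The prefix is ∃k ∀n ∀j ∀i: 3 universal, 1 existential.

1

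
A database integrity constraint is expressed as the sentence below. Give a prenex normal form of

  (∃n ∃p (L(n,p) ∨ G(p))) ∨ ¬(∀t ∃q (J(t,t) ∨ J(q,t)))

∃n ∃p ∃t ∀q (L(n,p) ∨ G(p) ∨ ¬J(t,t) ∧ ¬J(q,t))

Drive negations inward (¬∀x A ≡ ∃x ¬A, ¬∃x A ≡ ∀x ¬A, De Morgan for ∧/∨):
  (∃n ∃p (L(n,p) ∨ G(p))) ∨ (∃t ∀q (¬J(t,t) ∧ ¬J(q,t)))
All bound variables are already distinct, so no renaming is needed.
Finally move all quantifiers to the prefix:
  ∃n ∃p ∃t ∀q (L(n,p) ∨ G(p) ∨ ¬J(t,t) ∧ ¬J(q,t))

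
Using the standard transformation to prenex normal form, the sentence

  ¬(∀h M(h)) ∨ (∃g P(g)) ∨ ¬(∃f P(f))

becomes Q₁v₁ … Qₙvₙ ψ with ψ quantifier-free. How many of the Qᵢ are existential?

Drive negations inward (¬∀x A ≡ ∃x ¬A, ¬∃x A ≡ ∀x ¬A, De Morgan for ∧/∨):
  (∃h ¬M(h)) ∨ (∃g P(g)) ∨ (∀f ¬P(f))
All bound variables are already distinct, so no renaming is needed.
Finally move all quantifiers to the prefix:
  ∃h ∃g ∀f (¬M(h) ∨ P(g) ∨ ¬P(f))
The prefix is ∃h ∃g ∀f: 1 universal, 2 existential.

2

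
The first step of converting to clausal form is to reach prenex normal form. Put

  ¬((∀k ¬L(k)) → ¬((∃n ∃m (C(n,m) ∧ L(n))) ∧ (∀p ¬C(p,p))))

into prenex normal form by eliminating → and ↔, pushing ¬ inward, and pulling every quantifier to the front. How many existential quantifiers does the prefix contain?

Rewrite implications/biconditionals: A → B as ¬A ∨ B.
  ¬(¬(∀k ¬L(k)) ∨ ¬((∃n ∃m (C(n,m) ∧ L(n))) ∧ (∀p ¬C(p,p))))
Move each ¬ inward, flipping quantifiers it crosses:
  (∀k ¬L(k)) ∧ (∃n ∃m (C(n,m) ∧ L(n))) ∧ (∀p ¬C(p,p))
Finally move all quantifiers to the prefix:
  ∀k ∃n ∃m ∀p (¬L(k) ∧ C(n,m) ∧ L(n) ∧ ¬C(p,p))
The prefix is ∀k ∃n ∃m ∀p: 2 universal, 2 existential.

2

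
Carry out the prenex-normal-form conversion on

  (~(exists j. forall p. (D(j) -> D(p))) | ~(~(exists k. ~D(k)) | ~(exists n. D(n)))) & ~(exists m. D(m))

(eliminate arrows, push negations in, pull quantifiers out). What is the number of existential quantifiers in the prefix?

Eliminate → and ↔ using ¬ and ∨.
  (~(exists j. forall p. (~D(j) | D(p))) | ~(~(exists k. ~D(k)) | ~(exists n. D(n)))) & ~(exists m. D(m))
Drive negations inward (¬∀x A ≡ ∃x ¬A, ¬∃x A ≡ ∀x ¬A, De Morgan for ∧/∨):
  ((forall j. exists p. (D(j) & ~D(p))) | (exists k. ~D(k)) & (exists n. D(n))) & (forall m. ~D(m))
All bound variables are already distinct, so no renaming is needed.
Pull the quantifiers to the front (each side's bound variable is not free in the other side):
  forall j. exists p. exists k. exists n. forall m. ((D(j) & ~D(p) | ~D(k) & D(n)) & ~D(m))
The prefix is forall j exists p exists k exists n forall m: 2 universal, 3 existential.

3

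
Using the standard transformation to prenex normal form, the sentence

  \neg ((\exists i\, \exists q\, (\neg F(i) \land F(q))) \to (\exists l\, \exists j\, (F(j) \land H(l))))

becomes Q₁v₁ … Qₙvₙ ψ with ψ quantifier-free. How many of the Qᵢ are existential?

2

Eliminate → and ↔ using ¬ and ∨.
  \neg (\neg (\exists i\, \exists q\, (\neg F(i) \land F(q))) \lor (\exists l\, \exists j\, (F(j) \land H(l))))
Move each ¬ inward, flipping quantifiers it crosses:
  (\exists i\, \exists q\, (\neg F(i) \land F(q))) \land (\forall l\, \forall j\, (\neg F(j) \lor \neg H(l)))
All bound variables are already distinct, so no renaming is needed.
Pull the quantifiers to the front (each side's bound variable is not free in the other side):
  \exists i\, \exists q\, \forall l\, \forall j\, (\neg F(i) \land F(q) \land (\neg F(j) \lor \neg H(l)))
The prefix is \exists i \exists q \forall l \forall j: 2 universal, 2 existential.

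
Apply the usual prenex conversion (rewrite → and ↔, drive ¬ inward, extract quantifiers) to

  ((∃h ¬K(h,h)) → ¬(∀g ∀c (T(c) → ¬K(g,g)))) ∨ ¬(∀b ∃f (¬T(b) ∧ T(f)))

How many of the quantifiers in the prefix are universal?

2

First replace A → B with ¬A ∨ B.
  ¬(∃h ¬K(h,h)) ∨ ¬(∀g ∀c (¬T(c) ∨ ¬K(g,g))) ∨ ¬(∀b ∃f (¬T(b) ∧ T(f)))
Move each ¬ inward, flipping quantifiers it crosses:
  (∀h K(h,h)) ∨ (∃g ∃c (T(c) ∧ K(g,g))) ∨ (∃b ∀f (T(b) ∨ ¬T(f)))
All bound variables are already distinct, so no renaming is needed.
Pull the quantifiers to the front (each side's bound variable is not free in the other side):
  ∀h ∃g ∃c ∃b ∀f (K(h,h) ∨ T(c) ∧ K(g,g) ∨ T(b) ∨ ¬T(f))
The prefix is ∀h ∃g ∃c ∃b ∀f: 2 universal, 3 existential.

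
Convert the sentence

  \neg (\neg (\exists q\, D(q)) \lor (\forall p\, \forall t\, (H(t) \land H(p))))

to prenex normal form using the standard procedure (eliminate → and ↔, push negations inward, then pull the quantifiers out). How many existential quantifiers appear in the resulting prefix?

3

Push ¬ through the quantifiers and connectives to reach negation normal form:
  (\exists q\, D(q)) \land (\exists p\, \exists t\, (\neg H(t) \lor \neg H(p)))
Extract every quantifier outward, since the variables are now distinct and don't occur free across branches:
  \exists q\, \exists p\, \exists t\, (D(q) \land (\neg H(t) \lor \neg H(p)))
The prefix is \exists q \exists p \exists t: 0 universal, 3 existential.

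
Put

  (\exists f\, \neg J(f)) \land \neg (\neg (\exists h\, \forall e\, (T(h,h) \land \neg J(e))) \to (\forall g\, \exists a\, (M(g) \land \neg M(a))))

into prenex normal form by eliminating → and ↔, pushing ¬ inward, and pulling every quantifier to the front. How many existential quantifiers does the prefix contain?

Eliminate → and ↔ using ¬ and ∨.
  (\exists f\, \neg J(f)) \land \neg (\neg \neg (\exists h\, \forall e\, (T(h,h) \land \neg J(e))) \lor (\forall g\, \exists a\, (M(g) \land \neg M(a))))
Push ¬ through the quantifiers and connectives to reach negation normal form:
  (\exists f\, \neg J(f)) \land (\forall h\, \exists e\, (\neg T(h,h) \lor J(e))) \land (\exists g\, \forall a\, (\neg M(g) \lor M(a)))
All bound variables are already distinct, so no renaming is needed.
Pull the quantifiers to the front (each side's bound variable is not free in the other side):
  \exists f\, \forall h\, \exists e\, \exists g\, \forall a\, (\neg J(f) \land (\neg T(h,h) \lor J(e)) \land (\neg M(g) \lor M(a)))
The prefix is \exists f \forall h \exists e \exists g \forall a: 2 universal, 3 existential.

3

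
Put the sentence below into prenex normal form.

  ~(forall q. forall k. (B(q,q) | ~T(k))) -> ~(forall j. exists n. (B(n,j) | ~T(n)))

forall q. forall k. exists j. forall n. (B(q,q) | ~T(k) | ~B(n,j) & T(n))

Rewrite implications/biconditionals: A → B as ¬A ∨ B.
  ~~(forall q. forall k. (B(q,q) | ~T(k))) | ~(forall j. exists n. (B(n,j) | ~T(n)))
Move each ¬ inward, flipping quantifiers it crosses:
  (forall q. forall k. (B(q,q) | ~T(k))) | (exists j. forall n. (~B(n,j) & T(n)))
All bound variables are already distinct, so no renaming is needed.
Pull the quantifiers to the front (each side's bound variable is not free in the other side):
  forall q. forall k. exists j. forall n. (B(q,q) | ~T(k) | ~B(n,j) & T(n))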